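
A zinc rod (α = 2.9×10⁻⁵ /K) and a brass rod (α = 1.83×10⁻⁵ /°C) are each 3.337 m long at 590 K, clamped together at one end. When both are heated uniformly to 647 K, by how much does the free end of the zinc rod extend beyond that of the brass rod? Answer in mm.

ΔT = 57 K
zinc: ΔL = 2.9×10⁻⁵ × 3.337 m × 57 = 5.5161×10⁻³ m = 5.5161 mm
brass: ΔL = 1.83×10⁻⁵ × 3.337 m × 57 = 3.4808×10⁻³ m = 3.4808 mm
difference = 5.5161 − 3.4808 = 2.0353 mm

2.04 mm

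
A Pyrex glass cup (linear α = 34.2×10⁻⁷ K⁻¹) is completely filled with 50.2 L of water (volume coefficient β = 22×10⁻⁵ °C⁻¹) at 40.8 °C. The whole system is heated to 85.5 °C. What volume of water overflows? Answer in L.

0.471 L

The cup also expands: β_container ≈ 3α = 1.026×10⁻⁵ /K
Net overflow = V₀(β_liq − 3α_cont)ΔT
β − 3α = 2.20×10⁻⁴ − 1.026×10⁻⁵ = 2.0974×10⁻⁴ /K; ΔT = 44.7 K
ΔV = 50.2 × 2.0974×10⁻⁴ × 44.7 = 0.471 L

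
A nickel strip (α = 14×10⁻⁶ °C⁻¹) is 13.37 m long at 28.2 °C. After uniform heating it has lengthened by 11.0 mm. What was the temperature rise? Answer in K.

ΔL = αL₀ΔT ⇒ ΔT = ΔL / (αL₀)
ΔT = 11.0×10⁻³ m / (14×10⁻⁶ × 13.37 m) = 58.767 K

ΔT = 58.8 K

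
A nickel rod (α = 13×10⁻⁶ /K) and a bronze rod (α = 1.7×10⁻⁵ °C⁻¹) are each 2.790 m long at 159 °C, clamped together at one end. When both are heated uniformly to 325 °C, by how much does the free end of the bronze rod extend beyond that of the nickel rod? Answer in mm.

ΔT = 166 K
nickel: ΔL = 13×10⁻⁶ × 2.790 m × 166 = 6.0208×10⁻³ m = 6.0208 mm
bronze: ΔL = 1.7×10⁻⁵ × 2.790 m × 166 = 7.8734×10⁻³ m = 7.8734 mm
difference = 7.8734 − 6.0208 = 1.8526 mm

1.85 mm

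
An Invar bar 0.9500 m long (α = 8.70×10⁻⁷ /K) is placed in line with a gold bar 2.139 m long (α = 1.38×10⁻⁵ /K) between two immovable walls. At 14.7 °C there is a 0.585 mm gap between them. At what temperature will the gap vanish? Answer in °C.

Gap closes when ΔL₁ + ΔL₂ = 0.585 mm = 5.85×10⁻⁴ m
(α₁L₁ + α₂L₂)ΔT = g
α₁L₁ + α₂L₂ = 8.70×10⁻⁷×0.9500 + 1.38×10⁻⁵×2.139 = 3.03447×10⁻⁵ m/K
ΔT = 5.85×10⁻⁴ / 3.03447×10⁻⁵ = 19.278 K
T = 14.7 + 19.278 = 33.978 °C

T = 34.0 °C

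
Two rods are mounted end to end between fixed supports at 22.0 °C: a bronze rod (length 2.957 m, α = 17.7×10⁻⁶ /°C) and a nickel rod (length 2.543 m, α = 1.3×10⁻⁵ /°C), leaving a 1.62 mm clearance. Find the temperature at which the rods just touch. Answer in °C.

T = 41.0 °C

α₁L₁ = 5.23389×10⁻⁵ m/K, α₂L₂ = 3.3059×10⁻⁵ m/K → total 8.53979×10⁻⁵ m/K
ΔT = g/(α₁L₁+α₂L₂) = 1.62×10⁻³ / 8.53979×10⁻⁵ = 18.970 K
T = 22.0 + 18.970 = 40.970 °C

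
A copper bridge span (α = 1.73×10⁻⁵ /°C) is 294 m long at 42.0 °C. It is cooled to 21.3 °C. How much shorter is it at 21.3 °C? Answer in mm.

|ΔT| = |21.3 − 42.0| = 20.7 K
ΔL = αL₀ΔT = (1.73×10⁻⁵)(294)(20.7) = 1.05×10⁻¹ m

ΔL = 105 mm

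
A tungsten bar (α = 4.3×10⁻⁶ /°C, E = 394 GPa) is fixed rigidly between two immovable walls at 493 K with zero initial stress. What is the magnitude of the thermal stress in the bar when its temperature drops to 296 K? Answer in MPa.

Fully constrained: the free strain ε = αΔT is blocked, so σ = Eε = EαΔT.
|ΔT| = 197 K
σ = 394×10⁹ × 4.3×10⁻⁶ × 197 = 3.34×10⁸ Pa

σ = 334 MPa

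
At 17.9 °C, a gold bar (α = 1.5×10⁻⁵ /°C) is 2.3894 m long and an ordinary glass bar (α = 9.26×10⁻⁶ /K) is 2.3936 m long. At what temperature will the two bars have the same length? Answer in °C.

T = 325.0 °C

Equal length when α₁L₁ΔT − α₂L₂ΔT = L₂ − L₁ = 4.20×10⁻³ m
α₁L₁ = 3.5841×10⁻⁵, α₂L₂ = 2.2164736×10⁻⁵ → Δ(αL) = 1.3676264×10⁻⁵ m/K
ΔT = 4.20×10⁻³ / 1.3676264×10⁻⁵ = 307.101 K, so T = 17.9 + 307.101 = 325.001 °C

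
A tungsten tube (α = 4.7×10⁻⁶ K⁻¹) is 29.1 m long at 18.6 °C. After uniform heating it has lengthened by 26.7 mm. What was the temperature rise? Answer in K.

ΔL = αL₀ΔT ⇒ ΔT = ΔL / (αL₀)
ΔT = 26.7×10⁻³ m / (4.7×10⁻⁶ × 29.1 m) = 195.22 K

ΔT = 195 K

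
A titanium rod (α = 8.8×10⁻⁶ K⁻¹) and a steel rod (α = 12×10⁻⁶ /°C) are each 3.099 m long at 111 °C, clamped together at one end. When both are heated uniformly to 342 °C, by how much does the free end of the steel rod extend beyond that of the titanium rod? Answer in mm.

2.29 mm

ΔT = 231 K
titanium: ΔL = 8.8×10⁻⁶ × 3.099 m × 231 = 6.2996×10⁻³ m = 6.2996 mm
steel: ΔL = 12×10⁻⁶ × 3.099 m × 231 = 8.5904×10⁻³ m = 8.5904 mm
difference = 8.5904 − 6.2996 = 2.2908 mm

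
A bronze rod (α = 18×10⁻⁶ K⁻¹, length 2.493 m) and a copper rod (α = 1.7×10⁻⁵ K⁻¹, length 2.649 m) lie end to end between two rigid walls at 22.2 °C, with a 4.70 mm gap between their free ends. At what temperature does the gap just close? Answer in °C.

Gap closes when ΔL₁ + ΔL₂ = 4.70 mm = 4.70×10⁻³ m
(α₁L₁ + α₂L₂)ΔT = g
α₁L₁ + α₂L₂ = 18×10⁻⁶×2.493 + 1.7×10⁻⁵×2.649 = 8.9907×10⁻⁵ m/K
ΔT = 4.70×10⁻³ / 8.9907×10⁻⁵ = 52.276 K
T = 22.2 + 52.276 = 74.476 °C

T = 74.5 °C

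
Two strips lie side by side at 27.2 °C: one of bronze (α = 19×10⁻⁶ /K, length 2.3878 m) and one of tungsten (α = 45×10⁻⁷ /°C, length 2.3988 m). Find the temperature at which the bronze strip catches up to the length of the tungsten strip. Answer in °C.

L₁(1 + α₁ΔT) = L₂(1 + α₂ΔT) ⇒ ΔT = (L₂ − L₁)/(α₁L₁ − α₂L₂)
L₂ − L₁ = 2.3988 − 2.3878 = 1.10×10⁻² m
α₁L₁ − α₂L₂ = 19×10⁻⁶×2.3878 − 45×10⁻⁷×2.3988 = 3.45736×10⁻⁵ m/K
ΔT = 1.10×10⁻² / 3.45736×10⁻⁵ = 318.162 K
T = 27.2 + 318.162 = 345.362 °C

T = 345.4 °C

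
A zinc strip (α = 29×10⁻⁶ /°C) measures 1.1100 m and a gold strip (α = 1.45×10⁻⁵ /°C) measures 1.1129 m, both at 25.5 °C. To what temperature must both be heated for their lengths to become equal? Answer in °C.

T = 206.2 °C

Equal length when α₁L₁ΔT − α₂L₂ΔT = L₂ − L₁ = 2.90×10⁻³ m
α₁L₁ = 3.219×10⁻⁵, α₂L₂ = 1.613705×10⁻⁵ → Δ(αL) = 1.605295×10⁻⁵ m/K
ΔT = 2.90×10⁻³ / 1.605295×10⁻⁵ = 180.652 K, so T = 25.5 + 180.652 = 206.152 °C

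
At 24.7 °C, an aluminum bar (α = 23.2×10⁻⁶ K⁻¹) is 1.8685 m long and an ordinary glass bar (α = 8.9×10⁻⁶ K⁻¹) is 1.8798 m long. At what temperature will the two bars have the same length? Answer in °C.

T = 449.2 °C

Equal length when α₁L₁ΔT − α₂L₂ΔT = L₂ − L₁ = 1.13×10⁻² m
α₁L₁ = 4.33492×10⁻⁵, α₂L₂ = 1.673022×10⁻⁵ → Δ(αL) = 2.661898×10⁻⁵ m/K
ΔT = 1.13×10⁻² / 2.661898×10⁻⁵ = 424.509 K, so T = 24.7 + 424.509 = 449.209 °C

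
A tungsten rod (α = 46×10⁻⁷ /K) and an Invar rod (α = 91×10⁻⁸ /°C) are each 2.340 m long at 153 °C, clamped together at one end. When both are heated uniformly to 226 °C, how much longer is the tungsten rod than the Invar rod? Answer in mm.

ΔT = 73 K
tungsten: ΔL = 46×10⁻⁷ × 2.340 m × 73 = 7.8577×10⁻⁴ m = 0.78577 mm
Invar: ΔL = 91×10⁻⁸ × 2.340 m × 73 = 1.5545×10⁻⁴ m = 0.15545 mm
difference = 0.78577 − 0.15545 = 0.63032 mm

0.630 mm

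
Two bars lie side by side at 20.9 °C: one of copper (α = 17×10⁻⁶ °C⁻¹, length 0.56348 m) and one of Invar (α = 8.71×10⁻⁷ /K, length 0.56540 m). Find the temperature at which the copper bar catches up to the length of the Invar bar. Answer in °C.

T = 232.2 °C

Equal length when α₁L₁ΔT − α₂L₂ΔT = L₂ − L₁ = 1.92×10⁻³ m
α₁L₁ = 9.57916×10⁻⁶, α₂L₂ = 4.924634×10⁻⁷ → Δ(αL) = 9.0866966×10⁻⁶ m/K
ΔT = 1.92×10⁻³ / 9.0866966×10⁻⁶ = 211.298 K, so T = 20.9 + 211.298 = 232.198 °C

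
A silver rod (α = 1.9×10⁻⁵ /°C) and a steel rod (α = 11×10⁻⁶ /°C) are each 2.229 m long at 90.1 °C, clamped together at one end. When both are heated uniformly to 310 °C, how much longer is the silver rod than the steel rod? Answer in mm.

ΔT = 219.9 K
silver: ΔL = 1.9×10⁻⁵ × 2.229 m × 219.9 = 9.3130×10⁻³ m = 9.3130 mm
steel: ΔL = 11×10⁻⁶ × 2.229 m × 219.9 = 5.3917×10⁻³ m = 5.3917 mm
difference = 9.3130 − 5.3917 = 3.9213 mm

3.92 mm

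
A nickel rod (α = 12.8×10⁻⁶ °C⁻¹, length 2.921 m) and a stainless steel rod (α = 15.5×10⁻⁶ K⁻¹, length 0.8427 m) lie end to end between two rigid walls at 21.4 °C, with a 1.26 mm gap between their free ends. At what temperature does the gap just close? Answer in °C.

T = 46.4 °C

Gap closes when ΔL₁ + ΔL₂ = 1.26 mm = 1.26×10⁻³ m
(α₁L₁ + α₂L₂)ΔT = g
α₁L₁ + α₂L₂ = 12.8×10⁻⁶×2.921 + 15.5×10⁻⁶×0.8427 = 5.045065×10⁻⁵ m/K
ΔT = 1.26×10⁻³ / 5.045065×10⁻⁵ = 24.975 K
T = 21.4 + 24.975 = 46.375 °C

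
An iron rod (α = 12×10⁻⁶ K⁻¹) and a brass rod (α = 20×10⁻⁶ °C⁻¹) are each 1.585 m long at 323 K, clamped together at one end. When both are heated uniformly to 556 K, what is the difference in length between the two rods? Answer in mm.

2.95 mm

ΔT = 233 K
iron: ΔL = 12×10⁻⁶ × 1.585 m × 233 = 4.4317×10⁻³ m = 4.4317 mm
brass: ΔL = 20×10⁻⁶ × 1.585 m × 233 = 7.3861×10⁻³ m = 7.3861 mm
difference = 7.3861 − 4.4317 = 2.9544 mm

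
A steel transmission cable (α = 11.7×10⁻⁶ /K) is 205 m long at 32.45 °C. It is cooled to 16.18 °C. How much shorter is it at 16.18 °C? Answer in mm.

ΔL = 39.0 mm

|ΔT| = |16.18 − 32.45| = 16.27 K
ΔL = αL₀ΔT = (11.7×10⁻⁶)(205)(16.27) = 3.90×10⁻² m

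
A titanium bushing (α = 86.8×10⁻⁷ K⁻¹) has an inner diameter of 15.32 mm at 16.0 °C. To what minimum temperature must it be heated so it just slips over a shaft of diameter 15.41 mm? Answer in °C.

T = 693 °C

Required Δd = 15.41 − 15.32 = 0.09 mm
Δd = αd₀ΔT ⇒ ΔT = Δd/(αd₀) = 0.09 / (86.8×10⁻⁷ × 15.32) = 676.81 K
T_min = 16.0 + 676.81 = 692.81 °C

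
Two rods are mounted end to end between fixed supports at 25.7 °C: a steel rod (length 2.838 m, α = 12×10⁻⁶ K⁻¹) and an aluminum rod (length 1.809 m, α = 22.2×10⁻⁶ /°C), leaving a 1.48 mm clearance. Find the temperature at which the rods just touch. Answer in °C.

T = 45.6 °C

α₁L₁ = 3.4056×10⁻⁵ m/K, α₂L₂ = 4.01598×10⁻⁵ m/K → total 7.42158×10⁻⁵ m/K
ΔT = g/(α₁L₁+α₂L₂) = 1.48×10⁻³ / 7.42158×10⁻⁵ = 19.942 K
T = 25.7 + 19.942 = 45.642 °C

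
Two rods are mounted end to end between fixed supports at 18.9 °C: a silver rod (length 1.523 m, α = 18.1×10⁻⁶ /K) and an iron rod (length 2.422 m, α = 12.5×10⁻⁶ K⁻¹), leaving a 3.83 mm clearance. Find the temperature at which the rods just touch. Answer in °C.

T = 85.1 °C

α₁L₁ = 2.75663×10⁻⁵ m/K, α₂L₂ = 3.0275×10⁻⁵ m/K → total 5.78413×10⁻⁵ m/K
ΔT = g/(α₁L₁+α₂L₂) = 3.83×10⁻³ / 5.78413×10⁻⁵ = 66.216 K
T = 18.9 + 66.216 = 85.116 °C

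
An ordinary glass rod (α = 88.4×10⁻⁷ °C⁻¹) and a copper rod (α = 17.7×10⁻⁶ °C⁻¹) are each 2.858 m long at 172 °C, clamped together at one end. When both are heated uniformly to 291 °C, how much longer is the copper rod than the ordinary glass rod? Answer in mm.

ΔT = 119 K
ordinary glass: ΔL = 88.4×10⁻⁷ × 2.858 m × 119 = 3.0065×10⁻³ m = 3.0065 mm
copper: ΔL = 17.7×10⁻⁶ × 2.858 m × 119 = 6.0198×10⁻³ m = 6.0198 mm
difference = 6.0198 − 3.0065 = 3.0133 mm

3.01 mm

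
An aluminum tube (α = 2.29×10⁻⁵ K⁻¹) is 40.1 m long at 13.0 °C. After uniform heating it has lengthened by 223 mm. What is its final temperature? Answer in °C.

ΔL = αL₀ΔT ⇒ ΔT = ΔL / (αL₀)
ΔT = 223×10⁻³ m / (2.29×10⁻⁵ × 40.1 m) = 242.84 K
T = 13.0 + 242.84 = 255.84 °C

T = 256 °C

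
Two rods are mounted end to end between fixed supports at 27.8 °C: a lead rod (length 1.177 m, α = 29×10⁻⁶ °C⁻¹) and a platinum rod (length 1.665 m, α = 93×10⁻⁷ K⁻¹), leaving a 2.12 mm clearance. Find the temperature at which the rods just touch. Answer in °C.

α₁L₁ = 3.4133×10⁻⁵ m/K, α₂L₂ = 1.54845×10⁻⁵ m/K → total 4.96175×10⁻⁵ m/K
ΔT = g/(α₁L₁+α₂L₂) = 2.12×10⁻³ / 4.96175×10⁻⁵ = 42.727 K
T = 27.8 + 42.727 = 70.527 °C

T = 70.5 °C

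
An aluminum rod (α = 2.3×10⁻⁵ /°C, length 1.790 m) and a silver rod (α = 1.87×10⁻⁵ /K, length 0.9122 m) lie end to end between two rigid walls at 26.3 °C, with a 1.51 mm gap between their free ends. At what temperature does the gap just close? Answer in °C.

T = 52.2 °C

Gap closes when ΔL₁ + ΔL₂ = 1.51 mm = 1.51×10⁻³ m
(α₁L₁ + α₂L₂)ΔT = g
α₁L₁ + α₂L₂ = 2.3×10⁻⁵×1.790 + 1.87×10⁻⁵×0.9122 = 5.822814×10⁻⁵ m/K
ΔT = 1.51×10⁻³ / 5.822814×10⁻⁵ = 25.932 K
T = 26.3 + 25.932 = 52.232 °C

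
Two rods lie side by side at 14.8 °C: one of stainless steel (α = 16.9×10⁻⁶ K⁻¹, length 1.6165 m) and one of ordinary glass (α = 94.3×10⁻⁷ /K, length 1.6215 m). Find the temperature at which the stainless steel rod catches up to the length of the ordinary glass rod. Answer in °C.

Equal length when α₁L₁ΔT − α₂L₂ΔT = L₂ − L₁ = 5.00×10⁻³ m
α₁L₁ = 2.731885×10⁻⁵, α₂L₂ = 1.5290745×10⁻⁵ → Δ(αL) = 1.2028105×10⁻⁵ m/K
ΔT = 5.00×10⁻³ / 1.2028105×10⁻⁵ = 415.693 K, so T = 14.8 + 415.693 = 430.493 °C

T = 430.5 °C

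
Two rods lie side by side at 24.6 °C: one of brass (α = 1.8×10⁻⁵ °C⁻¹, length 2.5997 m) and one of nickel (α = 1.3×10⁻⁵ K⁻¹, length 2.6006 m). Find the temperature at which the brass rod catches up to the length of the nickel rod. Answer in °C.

L₁(1 + α₁ΔT) = L₂(1 + α₂ΔT) ⇒ ΔT = (L₂ − L₁)/(α₁L₁ − α₂L₂)
L₂ − L₁ = 2.6006 − 2.5997 = 9.00×10⁻⁴ m
α₁L₁ − α₂L₂ = 1.8×10⁻⁵×2.5997 − 1.3×10⁻⁵×2.6006 = 1.29868×10⁻⁵ m/K
ΔT = 9.00×10⁻⁴ / 1.29868×10⁻⁵ = 69.3011 K
T = 24.6 + 69.3011 = 93.9011 °C

T = 93.90 °C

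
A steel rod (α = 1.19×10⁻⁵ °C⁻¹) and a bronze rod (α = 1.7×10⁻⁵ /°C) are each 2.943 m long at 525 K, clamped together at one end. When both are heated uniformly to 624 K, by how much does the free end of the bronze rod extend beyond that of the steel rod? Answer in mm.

ΔT = 99 K
steel: ΔL = 1.19×10⁻⁵ × 2.943 m × 99 = 3.4671×10⁻³ m = 3.4671 mm
bronze: ΔL = 1.7×10⁻⁵ × 2.943 m × 99 = 4.9531×10⁻³ m = 4.9531 mm
difference = 4.9531 − 3.4671 = 1.4860 mm

1.49 mm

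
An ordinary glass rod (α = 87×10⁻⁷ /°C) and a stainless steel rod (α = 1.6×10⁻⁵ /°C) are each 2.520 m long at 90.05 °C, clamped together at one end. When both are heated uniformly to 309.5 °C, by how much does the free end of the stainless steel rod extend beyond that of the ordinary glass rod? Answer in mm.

ΔT = 219.45 K
ordinary glass: ΔL = 87×10⁻⁷ × 2.520 m × 219.45 = 4.8112×10⁻³ m = 4.8112 mm
stainless steel: ΔL = 1.6×10⁻⁵ × 2.520 m × 219.45 = 8.8482×10⁻³ m = 8.8482 mm
difference = 8.8482 − 4.8112 = 4.0370 mm

4.04 mm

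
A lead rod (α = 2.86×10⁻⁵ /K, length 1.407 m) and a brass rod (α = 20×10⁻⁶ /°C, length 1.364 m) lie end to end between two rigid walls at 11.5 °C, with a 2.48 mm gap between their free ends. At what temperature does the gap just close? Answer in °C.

α₁L₁ = 4.02402×10⁻⁵ m/K, α₂L₂ = 2.728×10⁻⁵ m/K → total 6.75202×10⁻⁵ m/K
ΔT = g/(α₁L₁+α₂L₂) = 2.48×10⁻³ / 6.75202×10⁻⁵ = 36.730 K
T = 11.5 + 36.730 = 48.230 °C

T = 48.2 °C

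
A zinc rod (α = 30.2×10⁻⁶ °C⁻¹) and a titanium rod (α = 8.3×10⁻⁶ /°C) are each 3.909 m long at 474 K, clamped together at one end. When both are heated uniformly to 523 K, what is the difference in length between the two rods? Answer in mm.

4.19 mm

ΔT = 49 K
zinc: ΔL = 30.2×10⁻⁶ × 3.909 m × 49 = 5.7845×10⁻³ m = 5.7845 mm
titanium: ΔL = 8.3×10⁻⁶ × 3.909 m × 49 = 1.5898×10⁻³ m = 1.5898 mm
difference = 5.7845 − 1.5898 = 4.1947 mm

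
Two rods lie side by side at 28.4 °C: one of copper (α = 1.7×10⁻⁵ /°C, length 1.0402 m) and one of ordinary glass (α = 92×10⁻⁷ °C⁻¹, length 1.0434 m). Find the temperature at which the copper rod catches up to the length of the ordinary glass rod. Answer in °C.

Equal length when α₁L₁ΔT − α₂L₂ΔT = L₂ − L₁ = 3.20×10⁻³ m
α₁L₁ = 1.76834×10⁻⁵, α₂L₂ = 9.59928×10⁻⁶ → Δ(αL) = 8.08412×10⁻⁶ m/K
ΔT = 3.20×10⁻³ / 8.08412×10⁻⁶ = 395.838 K, so T = 28.4 + 395.838 = 424.238 °C

T = 424.2 °C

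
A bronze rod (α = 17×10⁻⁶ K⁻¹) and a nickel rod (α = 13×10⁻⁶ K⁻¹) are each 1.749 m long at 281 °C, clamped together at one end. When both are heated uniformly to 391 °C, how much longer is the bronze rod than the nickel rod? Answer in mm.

0.770 mm

ΔT = 110 K
bronze: ΔL = 17×10⁻⁶ × 1.749 m × 110 = 3.2706×10⁻³ m = 3.2706 mm
nickel: ΔL = 13×10⁻⁶ × 1.749 m × 110 = 2.5011×10⁻³ m = 2.5011 mm
difference = 3.2706 − 2.5011 = 0.7695 mm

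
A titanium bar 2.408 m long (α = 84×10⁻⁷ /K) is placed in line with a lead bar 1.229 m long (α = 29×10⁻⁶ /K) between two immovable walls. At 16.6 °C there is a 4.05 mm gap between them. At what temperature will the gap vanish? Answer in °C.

T = 89.1 °C

α₁L₁ = 2.02272×10⁻⁵ m/K, α₂L₂ = 3.5641×10⁻⁵ m/K → total 5.58682×10⁻⁵ m/K
ΔT = g/(α₁L₁+α₂L₂) = 4.05×10⁻³ / 5.58682×10⁻⁵ = 72.492 K
T = 16.6 + 72.492 = 89.092 °C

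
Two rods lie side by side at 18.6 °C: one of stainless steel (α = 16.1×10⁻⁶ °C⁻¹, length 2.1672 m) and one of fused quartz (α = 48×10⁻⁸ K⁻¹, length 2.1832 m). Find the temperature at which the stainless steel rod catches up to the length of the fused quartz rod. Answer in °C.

T = 491.4 °C

Equal length when α₁L₁ΔT − α₂L₂ΔT = L₂ − L₁ = 1.60×10⁻² m
α₁L₁ = 3.489192×10⁻⁵, α₂L₂ = 1.047936×10⁻⁶ → Δ(αL) = 3.3843984×10⁻⁵ m/K
ΔT = 1.60×10⁻² / 3.3843984×10⁻⁵ = 472.758 K, so T = 18.6 + 472.758 = 491.358 °C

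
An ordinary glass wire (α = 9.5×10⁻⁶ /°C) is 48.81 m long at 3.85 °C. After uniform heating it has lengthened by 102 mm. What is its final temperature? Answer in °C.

ΔL = αL₀ΔT ⇒ ΔT = ΔL / (αL₀)
ΔT = 102×10⁻³ m / (9.5×10⁻⁶ × 48.81 m) = 219.97 K
T = 3.85 + 219.97 = 223.82 °C

T = 224 °C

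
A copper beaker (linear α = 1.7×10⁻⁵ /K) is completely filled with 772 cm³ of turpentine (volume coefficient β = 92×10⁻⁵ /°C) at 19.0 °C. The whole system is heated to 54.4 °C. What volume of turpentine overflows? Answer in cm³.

23.7 cm³

The beaker also expands: β_container ≈ 3α = 5.1×10⁻⁵ /K
Net overflow = V₀(β_liq − 3α_cont)ΔT
β − 3α = 9.20×10⁻⁴ − 5.1×10⁻⁵ = 8.69×10⁻⁴ /K; ΔT = 35.4 K
ΔV = 772 × 8.69×10⁻⁴ × 35.4 = 23.7 cm³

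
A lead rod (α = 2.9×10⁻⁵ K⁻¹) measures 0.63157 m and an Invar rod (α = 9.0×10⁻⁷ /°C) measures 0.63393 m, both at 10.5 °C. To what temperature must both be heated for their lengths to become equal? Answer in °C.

Equal length when α₁L₁ΔT − α₂L₂ΔT = L₂ − L₁ = 2.36×10⁻³ m
α₁L₁ = 1.831553×10⁻⁵, α₂L₂ = 5.70537×10⁻⁷ → Δ(αL) = 1.7744993×10⁻⁵ m/K
ΔT = 2.36×10⁻³ / 1.7744993×10⁻⁵ = 132.995 K, so T = 10.5 + 132.995 = 143.495 °C

T = 143.5 °C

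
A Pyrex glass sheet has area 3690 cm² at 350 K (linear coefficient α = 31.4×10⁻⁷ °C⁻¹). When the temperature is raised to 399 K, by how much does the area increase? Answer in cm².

ΔA = 1.14 cm²

Area coefficient ≈ 2α; |ΔT| = 49 K
ΔA = 2αA₀ΔT = 2(31.4×10⁻⁷)(3690)(49) = 1.14 cm²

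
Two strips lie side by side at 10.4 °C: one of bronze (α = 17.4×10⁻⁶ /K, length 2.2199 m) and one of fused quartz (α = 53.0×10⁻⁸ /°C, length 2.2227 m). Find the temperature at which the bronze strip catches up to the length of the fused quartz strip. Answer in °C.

Equal length when α₁L₁ΔT − α₂L₂ΔT = L₂ − L₁ = 2.80×10⁻³ m
α₁L₁ = 3.862626×10⁻⁵, α₂L₂ = 1.178031×10⁻⁶ → Δ(αL) = 3.7448229×10⁻⁵ m/K
ΔT = 2.80×10⁻³ / 3.7448229×10⁻⁵ = 74.7699 K, so T = 10.4 + 74.7699 = 85.1699 °C

T = 85.17 °C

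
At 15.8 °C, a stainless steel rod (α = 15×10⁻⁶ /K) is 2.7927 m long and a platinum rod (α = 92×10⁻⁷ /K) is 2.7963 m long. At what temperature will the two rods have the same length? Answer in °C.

Equal length when α₁L₁ΔT − α₂L₂ΔT = L₂ − L₁ = 3.60×10⁻³ m
α₁L₁ = 4.18905×10⁻⁵, α₂L₂ = 2.572596×10⁻⁵ → Δ(αL) = 1.616454×10⁻⁵ m/K
ΔT = 3.60×10⁻³ / 1.616454×10⁻⁵ = 222.710 K, so T = 15.8 + 222.710 = 238.510 °C

T = 238.5 °C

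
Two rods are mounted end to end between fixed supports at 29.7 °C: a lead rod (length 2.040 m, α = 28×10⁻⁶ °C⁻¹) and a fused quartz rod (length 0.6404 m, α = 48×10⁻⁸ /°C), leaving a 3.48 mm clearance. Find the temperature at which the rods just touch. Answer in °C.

T = 90.3 °C

α₁L₁ = 5.712×10⁻⁵ m/K, α₂L₂ = 3.07392×10⁻⁷ m/K → total 5.7427392×10⁻⁵ m/K
ΔT = g/(α₁L₁+α₂L₂) = 3.48×10⁻³ / 5.7427392×10⁻⁵ = 60.598 K
T = 29.7 + 60.598 = 90.298 °C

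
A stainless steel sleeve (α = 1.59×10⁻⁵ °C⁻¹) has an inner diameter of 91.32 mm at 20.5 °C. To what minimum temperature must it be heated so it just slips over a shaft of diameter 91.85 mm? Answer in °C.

T = 386 °C

Required Δd = 91.85 − 91.32 = 0.53 mm
Δd = αd₀ΔT ⇒ ΔT = Δd/(αd₀) = 0.53 / (1.59×10⁻⁵ × 91.32) = 365.02 K
T_min = 20.5 + 365.02 = 385.52 °C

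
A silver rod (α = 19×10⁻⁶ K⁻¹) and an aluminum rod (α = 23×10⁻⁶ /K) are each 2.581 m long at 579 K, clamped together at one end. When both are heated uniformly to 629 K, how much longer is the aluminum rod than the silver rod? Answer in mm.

0.516 mm

ΔT = 50 K
silver: ΔL = 19×10⁻⁶ × 2.581 m × 50 = 2.4519×10⁻³ m = 2.4519 mm
aluminum: ΔL = 23×10⁻⁶ × 2.581 m × 50 = 2.9682×10⁻³ m = 2.9682 mm
difference = 2.9682 − 2.4519 = 0.5163 mm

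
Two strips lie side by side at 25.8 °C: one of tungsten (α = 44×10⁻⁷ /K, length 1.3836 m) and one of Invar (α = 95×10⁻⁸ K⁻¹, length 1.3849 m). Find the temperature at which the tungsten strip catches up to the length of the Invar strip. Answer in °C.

T = 298.2 °C

Equal length when α₁L₁ΔT − α₂L₂ΔT = L₂ − L₁ = 1.30×10⁻³ m
α₁L₁ = 6.08784×10⁻⁶, α₂L₂ = 1.315655×10⁻⁶ → Δ(αL) = 4.772185×10⁻⁶ m/K
ΔT = 1.30×10⁻³ / 4.772185×10⁻⁶ = 272.412 K, so T = 25.8 + 272.412 = 298.212 °C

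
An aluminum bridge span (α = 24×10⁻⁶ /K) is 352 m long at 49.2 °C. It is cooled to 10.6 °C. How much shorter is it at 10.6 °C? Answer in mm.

ΔL = 326 mm

|ΔT| = |10.6 − 49.2| = 38.6 K
ΔL = αL₀ΔT = (24×10⁻⁶)(352)(38.6) = 3.26×10⁻¹ m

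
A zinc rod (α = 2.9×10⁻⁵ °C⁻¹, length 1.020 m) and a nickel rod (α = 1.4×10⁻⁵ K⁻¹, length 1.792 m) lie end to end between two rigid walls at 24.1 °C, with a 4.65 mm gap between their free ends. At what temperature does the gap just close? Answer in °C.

T = 109 °C

α₁L₁ = 2.958×10⁻⁵ m/K, α₂L₂ = 2.5088×10⁻⁵ m/K → total 5.4668×10⁻⁵ m/K
ΔT = g/(α₁L₁+α₂L₂) = 4.65×10⁻³ / 5.4668×10⁻⁵ = 85.06 K
T = 24.1 + 85.06 = 109.16 °C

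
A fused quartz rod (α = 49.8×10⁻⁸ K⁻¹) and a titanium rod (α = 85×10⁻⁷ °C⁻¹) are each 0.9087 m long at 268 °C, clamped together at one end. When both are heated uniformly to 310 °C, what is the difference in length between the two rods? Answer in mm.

0.305 mm

ΔT = 42 K
fused quartz: ΔL = 49.8×10⁻⁸ × 0.9087 m × 42 = 1.9006×10⁻⁵ m = 0.019006 mm
titanium: ΔL = 85×10⁻⁷ × 0.9087 m × 42 = 3.2441×10⁻⁴ m = 0.32441 mm
difference = 0.32441 − 0.019006 = 0.305404 mm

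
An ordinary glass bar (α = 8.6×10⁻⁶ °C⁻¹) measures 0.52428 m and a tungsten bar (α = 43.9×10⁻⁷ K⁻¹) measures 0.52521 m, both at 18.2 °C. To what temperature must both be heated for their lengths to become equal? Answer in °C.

L₁(1 + α₁ΔT) = L₂(1 + α₂ΔT) ⇒ ΔT = (L₂ − L₁)/(α₁L₁ − α₂L₂)
L₂ − L₁ = 0.52521 − 0.52428 = 9.30×10⁻⁴ m
α₁L₁ − α₂L₂ = 8.6×10⁻⁶×0.52428 − 43.9×10⁻⁷×0.52521 = 2.2031361×10⁻⁶ m/K
ΔT = 9.30×10⁻⁴ / 2.2031361×10⁻⁶ = 422.126 K
T = 18.2 + 422.126 = 440.326 °C

T = 440.3 °C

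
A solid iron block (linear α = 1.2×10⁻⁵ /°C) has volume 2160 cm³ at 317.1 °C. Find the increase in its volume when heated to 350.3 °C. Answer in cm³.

ΔV = 2.58 cm³

Isotropic solid: β ≈ 3α = 3.6×10⁻⁵ /K; ΔT = 33.2 K
ΔV = 3αV₀ΔT = 3(1.2×10⁻⁵)(2160)(33.2) = 2.58 cm³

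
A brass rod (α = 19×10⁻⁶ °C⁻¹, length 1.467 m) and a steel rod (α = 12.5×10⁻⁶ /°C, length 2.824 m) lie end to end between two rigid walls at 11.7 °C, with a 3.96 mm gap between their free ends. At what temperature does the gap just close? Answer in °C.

Gap closes when ΔL₁ + ΔL₂ = 3.96 mm = 3.96×10⁻³ m
(α₁L₁ + α₂L₂)ΔT = g
α₁L₁ + α₂L₂ = 19×10⁻⁶×1.467 + 12.5×10⁻⁶×2.824 = 6.3173×10⁻⁵ m/K
ΔT = 3.96×10⁻³ / 6.3173×10⁻⁵ = 62.685 K
T = 11.7 + 62.685 = 74.385 °C

T = 74.4 °C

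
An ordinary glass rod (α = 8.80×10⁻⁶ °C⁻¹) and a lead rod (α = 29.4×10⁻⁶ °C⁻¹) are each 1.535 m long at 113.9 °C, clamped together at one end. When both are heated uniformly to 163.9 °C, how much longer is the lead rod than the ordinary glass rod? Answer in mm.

ΔT = 50.0 K
ordinary glass: ΔL = 8.80×10⁻⁶ × 1.535 m × 50.0 = 6.7540×10⁻⁴ m = 0.67540 mm
lead: ΔL = 29.4×10⁻⁶ × 1.535 m × 50.0 = 2.2564×10⁻³ m = 2.2564 mm
difference = 2.2564 − 0.67540 = 1.5810 mm

1.58 mm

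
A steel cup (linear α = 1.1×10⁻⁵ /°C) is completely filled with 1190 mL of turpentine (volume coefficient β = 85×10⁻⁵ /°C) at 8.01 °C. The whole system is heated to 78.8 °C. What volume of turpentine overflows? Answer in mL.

68.8 mL

The cup also expands: β_container ≈ 3α = 3.3×10⁻⁵ /K
Net overflow = V₀(β_liq − 3α_cont)ΔT
β − 3α = 8.50×10⁻⁴ − 3.3×10⁻⁵ = 8.17×10⁻⁴ /K; ΔT = 70.79 K
ΔV = 1190 × 8.17×10⁻⁴ × 70.79 = 68.8 mL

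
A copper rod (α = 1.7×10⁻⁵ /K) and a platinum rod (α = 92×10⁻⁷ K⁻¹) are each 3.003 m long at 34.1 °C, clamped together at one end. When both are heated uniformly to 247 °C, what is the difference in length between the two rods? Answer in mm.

4.99 mm

ΔT = 212.9 K
copper: ΔL = 1.7×10⁻⁵ × 3.003 m × 212.9 = 1.0869×10⁻² m = 10.869 mm
platinum: ΔL = 92×10⁻⁷ × 3.003 m × 212.9 = 5.8819×10⁻³ m = 5.8819 mm
difference = 10.869 − 5.8819 = 4.9871 mm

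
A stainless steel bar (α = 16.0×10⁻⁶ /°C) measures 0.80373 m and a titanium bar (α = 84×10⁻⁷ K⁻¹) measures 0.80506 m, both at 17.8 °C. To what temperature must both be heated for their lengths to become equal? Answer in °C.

Equal length when α₁L₁ΔT − α₂L₂ΔT = L₂ − L₁ = 1.33×10⁻³ m
α₁L₁ = 1.285968×10⁻⁵, α₂L₂ = 6.762504×10⁻⁶ → Δ(αL) = 6.097176×10⁻⁶ m/K
ΔT = 1.33×10⁻³ / 6.097176×10⁻⁶ = 218.134 K, so T = 17.8 + 218.134 = 235.934 °C

T = 235.9 °C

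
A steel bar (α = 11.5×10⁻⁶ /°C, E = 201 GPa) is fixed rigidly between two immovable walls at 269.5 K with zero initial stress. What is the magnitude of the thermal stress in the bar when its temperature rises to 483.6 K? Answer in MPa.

Fully constrained: the free strain ε = αΔT is blocked, so σ = Eε = EαΔT.
|ΔT| = 214.1 K
σ = 201×10⁹ × 11.5×10⁻⁶ × 214.1 = 4.95×10⁸ Pa

σ = 495 MPa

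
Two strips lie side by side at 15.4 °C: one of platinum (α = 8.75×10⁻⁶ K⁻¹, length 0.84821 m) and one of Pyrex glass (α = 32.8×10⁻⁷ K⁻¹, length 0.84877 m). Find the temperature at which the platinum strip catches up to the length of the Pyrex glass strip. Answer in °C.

T = 136.1 °C

Equal length when α₁L₁ΔT − α₂L₂ΔT = L₂ − L₁ = 5.60×10⁻⁴ m
α₁L₁ = 7.4218375×10⁻⁶, α₂L₂ = 2.7839656×10⁻⁶ → Δ(αL) = 4.6378719×10⁻⁶ m/K
ΔT = 5.60×10⁻⁴ / 4.6378719×10⁻⁶ = 120.745 K, so T = 15.4 + 120.745 = 136.145 °C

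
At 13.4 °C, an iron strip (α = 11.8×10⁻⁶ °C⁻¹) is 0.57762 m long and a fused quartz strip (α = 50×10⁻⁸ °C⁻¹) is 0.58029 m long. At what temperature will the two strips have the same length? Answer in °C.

L₁(1 + α₁ΔT) = L₂(1 + α₂ΔT) ⇒ ΔT = (L₂ − L₁)/(α₁L₁ − α₂L₂)
L₂ − L₁ = 0.58029 − 0.57762 = 2.67×10⁻³ m
α₁L₁ − α₂L₂ = 11.8×10⁻⁶×0.57762 − 50×10⁻⁸×0.58029 = 6.525771×10⁻⁶ m/K
ΔT = 2.67×10⁻³ / 6.525771×10⁻⁶ = 409.147 K
T = 13.4 + 409.147 = 422.547 °C

T = 422.5 °C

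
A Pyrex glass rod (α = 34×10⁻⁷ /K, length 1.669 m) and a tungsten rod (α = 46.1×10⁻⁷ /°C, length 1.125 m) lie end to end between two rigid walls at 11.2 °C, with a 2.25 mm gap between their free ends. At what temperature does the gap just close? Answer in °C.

T = 218 °C

Gap closes when ΔL₁ + ΔL₂ = 2.25 mm = 2.25×10⁻³ m
(α₁L₁ + α₂L₂)ΔT = g
α₁L₁ + α₂L₂ = 34×10⁻⁷×1.669 + 46.1×10⁻⁷×1.125 = 1.086085×10⁻⁵ m/K
ΔT = 2.25×10⁻³ / 1.086085×10⁻⁵ = 207.17 K
T = 11.2 + 207.17 = 218.37 °C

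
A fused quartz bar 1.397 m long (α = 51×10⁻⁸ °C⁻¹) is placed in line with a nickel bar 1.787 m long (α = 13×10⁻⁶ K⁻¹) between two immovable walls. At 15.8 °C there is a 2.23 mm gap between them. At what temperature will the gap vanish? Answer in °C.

T = 109 °C

α₁L₁ = 7.1247×10⁻⁷ m/K, α₂L₂ = 2.3231×10⁻⁵ m/K → total 2.394347×10⁻⁵ m/K
ΔT = g/(α₁L₁+α₂L₂) = 2.23×10⁻³ / 2.394347×10⁻⁵ = 93.14 K
T = 15.8 + 93.14 = 108.94 °C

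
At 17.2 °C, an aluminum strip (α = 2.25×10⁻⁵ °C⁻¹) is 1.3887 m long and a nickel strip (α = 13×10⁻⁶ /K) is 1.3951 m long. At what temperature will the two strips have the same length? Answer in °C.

T = 505.4 °C

Equal length when α₁L₁ΔT − α₂L₂ΔT = L₂ − L₁ = 6.40×10⁻³ m
α₁L₁ = 3.124575×10⁻⁵, α₂L₂ = 1.81363×10⁻⁵ → Δ(αL) = 1.310945×10⁻⁵ m/K
ΔT = 6.40×10⁻³ / 1.310945×10⁻⁵ = 488.197 K, so T = 17.2 + 488.197 = 505.397 °C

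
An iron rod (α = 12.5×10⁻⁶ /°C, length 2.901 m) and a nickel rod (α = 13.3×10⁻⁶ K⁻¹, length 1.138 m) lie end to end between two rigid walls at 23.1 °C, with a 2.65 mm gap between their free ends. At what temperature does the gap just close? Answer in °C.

T = 74.7 °C

Gap closes when ΔL₁ + ΔL₂ = 2.65 mm = 2.65×10⁻³ m
(α₁L₁ + α₂L₂)ΔT = g
α₁L₁ + α₂L₂ = 12.5×10⁻⁶×2.901 + 13.3×10⁻⁶×1.138 = 5.13979×10⁻⁵ m/K
ΔT = 2.65×10⁻³ / 5.13979×10⁻⁵ = 51.559 K
T = 23.1 + 51.559 = 74.659 °C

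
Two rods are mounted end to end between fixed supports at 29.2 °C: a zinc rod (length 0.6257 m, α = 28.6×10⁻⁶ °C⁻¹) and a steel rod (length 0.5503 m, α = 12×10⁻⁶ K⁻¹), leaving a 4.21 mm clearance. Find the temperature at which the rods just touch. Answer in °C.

T = 201 °C

Gap closes when ΔL₁ + ΔL₂ = 4.21 mm = 4.21×10⁻³ m
(α₁L₁ + α₂L₂)ΔT = g
α₁L₁ + α₂L₂ = 28.6×10⁻⁶×0.6257 + 12×10⁻⁶×0.5503 = 2.449862×10⁻⁵ m/K
ΔT = 4.21×10⁻³ / 2.449862×10⁻⁵ = 171.85 K
T = 29.2 + 171.85 = 201.05 °C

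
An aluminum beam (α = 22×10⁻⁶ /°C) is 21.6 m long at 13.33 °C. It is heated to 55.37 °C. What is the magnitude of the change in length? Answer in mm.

ΔL = 20.0 mm

|ΔT| = |55.37 − 13.33| = 42.04 K
ΔL = αL₀ΔT = (22×10⁻⁶)(21.6)(42.04) = 2.00×10⁻² m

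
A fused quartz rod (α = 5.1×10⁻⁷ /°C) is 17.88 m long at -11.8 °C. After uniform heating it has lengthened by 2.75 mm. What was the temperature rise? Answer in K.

ΔT = 302 K

ΔL = αL₀ΔT ⇒ ΔT = ΔL / (αL₀)
ΔT = 2.75×10⁻³ m / (5.1×10⁻⁷ × 17.88 m) = 301.57 K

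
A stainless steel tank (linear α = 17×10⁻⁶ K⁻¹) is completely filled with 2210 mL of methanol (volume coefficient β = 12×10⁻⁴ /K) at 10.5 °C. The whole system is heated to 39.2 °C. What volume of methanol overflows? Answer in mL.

The tank also expands: β_container ≈ 3α = 5.1×10⁻⁵ /K
Net overflow = V₀(β_liq − 3α_cont)ΔT
β − 3α = 1.20×10⁻³ − 5.1×10⁻⁵ = 1.149×10⁻³ /K; ΔT = 28.7 K
ΔV = 2210 × 1.149×10⁻³ × 28.7 = 72.9 mL

72.9 mL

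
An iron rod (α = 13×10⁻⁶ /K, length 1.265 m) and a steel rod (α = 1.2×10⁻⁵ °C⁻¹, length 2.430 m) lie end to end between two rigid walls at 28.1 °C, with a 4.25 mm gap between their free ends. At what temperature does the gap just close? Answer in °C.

T = 121 °C

α₁L₁ = 1.6445×10⁻⁵ m/K, α₂L₂ = 2.916×10⁻⁵ m/K → total 4.5605×10⁻⁵ m/K
ΔT = g/(α₁L₁+α₂L₂) = 4.25×10⁻³ / 4.5605×10⁻⁵ = 93.19 K
T = 28.1 + 93.19 = 121.29 °C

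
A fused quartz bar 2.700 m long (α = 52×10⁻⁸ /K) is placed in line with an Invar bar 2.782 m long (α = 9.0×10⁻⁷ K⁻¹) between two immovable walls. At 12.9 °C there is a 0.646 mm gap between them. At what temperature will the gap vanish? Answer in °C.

α₁L₁ = 1.404×10⁻⁶ m/K, α₂L₂ = 2.5038×10⁻⁶ m/K → total 3.9078×10⁻⁶ m/K
ΔT = g/(α₁L₁+α₂L₂) = 6.46×10⁻⁴ / 3.9078×10⁻⁶ = 165.31 K
T = 12.9 + 165.31 = 178.21 °C

T = 178 °C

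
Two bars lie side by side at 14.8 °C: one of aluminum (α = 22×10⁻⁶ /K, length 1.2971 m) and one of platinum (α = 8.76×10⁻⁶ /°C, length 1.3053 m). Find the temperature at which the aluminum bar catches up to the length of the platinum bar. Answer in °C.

L₁(1 + α₁ΔT) = L₂(1 + α₂ΔT) ⇒ ΔT = (L₂ − L₁)/(α₁L₁ − α₂L₂)
L₂ − L₁ = 1.3053 − 1.2971 = 8.20×10⁻³ m
α₁L₁ − α₂L₂ = 22×10⁻⁶×1.2971 − 8.76×10⁻⁶×1.3053 = 1.7101772×10⁻⁵ m/K
ΔT = 8.20×10⁻³ / 1.7101772×10⁻⁵ = 479.482 K
T = 14.8 + 479.482 = 494.282 °C

T = 494.3 °C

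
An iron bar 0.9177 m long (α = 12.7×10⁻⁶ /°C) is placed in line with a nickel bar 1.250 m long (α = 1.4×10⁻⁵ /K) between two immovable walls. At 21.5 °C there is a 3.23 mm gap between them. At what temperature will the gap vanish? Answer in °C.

T = 132 °C

α₁L₁ = 1.165479×10⁻⁵ m/K, α₂L₂ = 1.750×10⁻⁵ m/K → total 2.915479×10⁻⁵ m/K
ΔT = g/(α₁L₁+α₂L₂) = 3.23×10⁻³ / 2.915479×10⁻⁵ = 110.79 K
T = 21.5 + 110.79 = 132.29 °C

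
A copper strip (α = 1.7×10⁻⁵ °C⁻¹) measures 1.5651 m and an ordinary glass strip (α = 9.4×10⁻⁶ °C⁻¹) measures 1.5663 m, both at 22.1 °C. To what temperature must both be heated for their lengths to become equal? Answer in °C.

L₁(1 + α₁ΔT) = L₂(1 + α₂ΔT) ⇒ ΔT = (L₂ − L₁)/(α₁L₁ − α₂L₂)
L₂ − L₁ = 1.5663 − 1.5651 = 1.20×10⁻³ m
α₁L₁ − α₂L₂ = 1.7×10⁻⁵×1.5651 − 9.4×10⁻⁶×1.5663 = 1.188348×10⁻⁵ m/K
ΔT = 1.20×10⁻³ / 1.188348×10⁻⁵ = 100.981 K
T = 22.1 + 100.981 = 123.081 °C

T = 123.1 °C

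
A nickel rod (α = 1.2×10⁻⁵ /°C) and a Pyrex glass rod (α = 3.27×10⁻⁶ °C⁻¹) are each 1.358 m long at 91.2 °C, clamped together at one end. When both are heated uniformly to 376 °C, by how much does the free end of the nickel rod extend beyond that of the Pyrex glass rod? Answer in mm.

3.38 mm

ΔT = 284.8 K
nickel: ΔL = 1.2×10⁻⁵ × 1.358 m × 284.8 = 4.6411×10⁻³ m = 4.6411 mm
Pyrex glass: ΔL = 3.27×10⁻⁶ × 1.358 m × 284.8 = 1.2647×10⁻³ m = 1.2647 mm
difference = 4.6411 − 1.2647 = 3.3764 mm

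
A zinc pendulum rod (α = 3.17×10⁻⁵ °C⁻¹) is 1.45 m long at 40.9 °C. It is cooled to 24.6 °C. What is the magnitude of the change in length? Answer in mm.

ΔL = 0.749 mm

|ΔT| = |24.6 − 40.9| = 16.3 K
ΔL = αL₀ΔT = (3.17×10⁻⁵)(1.45)(16.3) = 7.49×10⁻⁴ m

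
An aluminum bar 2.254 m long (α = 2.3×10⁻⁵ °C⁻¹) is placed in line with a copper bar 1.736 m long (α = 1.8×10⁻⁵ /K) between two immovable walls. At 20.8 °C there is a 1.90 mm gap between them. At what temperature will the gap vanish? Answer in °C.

T = 43.7 °C

α₁L₁ = 5.1842×10⁻⁵ m/K, α₂L₂ = 3.1248×10⁻⁵ m/K → total 8.309×10⁻⁵ m/K
ΔT = g/(α₁L₁+α₂L₂) = 1.90×10⁻³ / 8.309×10⁻⁵ = 22.867 K
T = 20.8 + 22.867 = 43.667 °C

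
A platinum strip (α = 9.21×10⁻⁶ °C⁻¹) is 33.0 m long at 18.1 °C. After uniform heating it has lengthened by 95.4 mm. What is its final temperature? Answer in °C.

ΔL = αL₀ΔT ⇒ ΔT = ΔL / (αL₀)
ΔT = 95.4×10⁻³ m / (9.21×10⁻⁶ × 33.0 m) = 313.89 K
T = 18.1 + 313.89 = 331.99 °C

T = 332 °C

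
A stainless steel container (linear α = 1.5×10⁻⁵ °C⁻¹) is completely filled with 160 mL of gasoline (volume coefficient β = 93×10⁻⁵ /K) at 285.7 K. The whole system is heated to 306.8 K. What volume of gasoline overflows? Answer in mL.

The container also expands: β_container ≈ 3α = 4.5×10⁻⁵ /K
Net overflow = V₀(β_liq − 3α_cont)ΔT
β − 3α = 9.30×10⁻⁴ − 4.5×10⁻⁵ = 8.85×10⁻⁴ /K; ΔT = 21.1 K
ΔV = 160 × 8.85×10⁻⁴ × 21.1 = 2.99 mL

2.99 mL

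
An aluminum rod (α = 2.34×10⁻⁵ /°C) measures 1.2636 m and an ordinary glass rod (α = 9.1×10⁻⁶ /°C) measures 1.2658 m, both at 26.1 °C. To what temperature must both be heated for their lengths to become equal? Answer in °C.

T = 148.0 °C

L₁(1 + α₁ΔT) = L₂(1 + α₂ΔT) ⇒ ΔT = (L₂ − L₁)/(α₁L₁ − α₂L₂)
L₂ − L₁ = 1.2658 − 1.2636 = 2.20×10⁻³ m
α₁L₁ − α₂L₂ = 2.34×10⁻⁵×1.2636 − 9.1×10⁻⁶×1.2658 = 1.804946×10⁻⁵ m/K
ΔT = 2.20×10⁻³ / 1.804946×10⁻⁵ = 121.887 K
T = 26.1 + 121.887 = 147.987 °C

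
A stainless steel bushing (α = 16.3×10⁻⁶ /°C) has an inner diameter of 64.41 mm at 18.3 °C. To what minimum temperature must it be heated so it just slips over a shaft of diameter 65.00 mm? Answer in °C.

T = 580 °C

Required Δd = 65.00 − 64.41 = 0.59 mm
Δd = αd₀ΔT ⇒ ΔT = Δd/(αd₀) = 0.59 / (16.3×10⁻⁶ × 64.41) = 561.97 K
T_min = 18.3 + 561.97 = 580.27 °C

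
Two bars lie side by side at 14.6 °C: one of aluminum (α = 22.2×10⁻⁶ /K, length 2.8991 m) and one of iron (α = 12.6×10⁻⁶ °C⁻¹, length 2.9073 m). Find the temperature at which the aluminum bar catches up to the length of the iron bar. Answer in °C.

Equal length when α₁L₁ΔT − α₂L₂ΔT = L₂ − L₁ = 8.20×10⁻³ m
α₁L₁ = 6.436002×10⁻⁵, α₂L₂ = 3.663198×10⁻⁵ → Δ(αL) = 2.772804×10⁻⁵ m/K
ΔT = 8.20×10⁻³ / 2.772804×10⁻⁵ = 295.730 K, so T = 14.6 + 295.730 = 310.330 °C

T = 310.3 °C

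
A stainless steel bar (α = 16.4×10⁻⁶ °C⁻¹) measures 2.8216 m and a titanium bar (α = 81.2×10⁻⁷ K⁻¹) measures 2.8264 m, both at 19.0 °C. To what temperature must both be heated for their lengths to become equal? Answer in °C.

L₁(1 + α₁ΔT) = L₂(1 + α₂ΔT) ⇒ ΔT = (L₂ − L₁)/(α₁L₁ − α₂L₂)
L₂ − L₁ = 2.8264 − 2.8216 = 4.80×10⁻³ m
α₁L₁ − α₂L₂ = 16.4×10⁻⁶×2.8216 − 81.2×10⁻⁷×2.8264 = 2.3323872×10⁻⁵ m/K
ΔT = 4.80×10⁻³ / 2.3323872×10⁻⁵ = 205.798 K
T = 19.0 + 205.798 = 224.798 °C

T = 224.8 °C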